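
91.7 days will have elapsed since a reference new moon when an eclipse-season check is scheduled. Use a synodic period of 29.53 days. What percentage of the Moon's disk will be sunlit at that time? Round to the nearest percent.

11%

91.7/29.53 = 3.105 lunations, so 3 complete cycles and 3.11 d into the next.
The Moon has covered 3.11/29.53 of its cycle, so θ ≈ 360° × 3.11/29.53 = 37.9°.
Illuminated fraction = (1 − cos 37.9°)/2 = (1 − 0.789)/2 ≈ 0.106, so 11%.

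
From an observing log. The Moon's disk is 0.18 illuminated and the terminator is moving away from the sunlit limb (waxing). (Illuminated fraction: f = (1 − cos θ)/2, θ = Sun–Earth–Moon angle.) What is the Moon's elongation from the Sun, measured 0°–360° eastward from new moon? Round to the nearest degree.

From f = (1 − cos θ)/2: cos θ = 1 − 2×0.18 = 0.640; arccos → 50.2°.
Before full moon the principal value applies: θ = 50.2°.

50°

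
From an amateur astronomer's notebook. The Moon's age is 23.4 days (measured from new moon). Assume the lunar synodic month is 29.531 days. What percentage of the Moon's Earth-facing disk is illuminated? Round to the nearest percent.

Phase angle: θ = 360°·(23.4 d)/(29.531 d) = 285.3°.
cos 285.3° = 0.263, so f = (1 − 0.263)/2 = 0.368, so 37%.

37%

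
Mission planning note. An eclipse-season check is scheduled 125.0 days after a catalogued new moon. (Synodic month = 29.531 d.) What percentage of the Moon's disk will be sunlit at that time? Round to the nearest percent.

45%

Reduce mod P: 125.0 − 4×29.531 = 6.88 d into the current lunation.
The Moon has covered 6.88/29.531 of its cycle, so θ ≈ 360° × 6.88/29.531 = 83.8°.
With cos θ = 0.108, the lit fraction is (1 − 0.108)/2 ≈ 0.446, so 45%.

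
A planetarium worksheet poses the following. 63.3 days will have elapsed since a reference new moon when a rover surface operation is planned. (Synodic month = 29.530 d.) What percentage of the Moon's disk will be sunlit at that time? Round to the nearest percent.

Reduce mod P: 63.3 − 2×29.530 = 4.24 d into the current lunation.
The Moon has covered 4.24/29.530 of its cycle, so θ ≈ 360° × 4.24/29.530 = 51.7°.
cos 51.7° = 0.620, so f = (1 − 0.620)/2 = 0.190, so 19%.

19%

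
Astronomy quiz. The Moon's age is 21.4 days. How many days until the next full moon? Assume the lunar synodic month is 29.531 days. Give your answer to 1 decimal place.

Full moon occurs at elongation 180°, i.e. at age 29.531 × 180/360 = 14.765 d.
Already past this cycle's full moon; the next is at 14.765 + 29.531 = 44.296 d, so 44.296 − 21.4 = 22.896 days.

22.9 days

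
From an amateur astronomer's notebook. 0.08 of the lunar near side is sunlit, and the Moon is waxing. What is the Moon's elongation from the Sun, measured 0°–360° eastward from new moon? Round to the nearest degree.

cos θ = 1 − 2f = 0.840, giving a principal value of 32.9°.
Waxing ⇒ before full, so θ = 32.9°.

33°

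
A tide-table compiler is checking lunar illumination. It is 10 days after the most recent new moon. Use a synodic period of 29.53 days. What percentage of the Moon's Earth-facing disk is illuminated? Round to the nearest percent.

Phase angle: θ = 360°·(10 d)/(29.53 d) = 121.9°.
Illuminated fraction = (1 − cos 121.9°)/2 = (1 − (-0.529))/2 ≈ 0.764, so 76%.

76%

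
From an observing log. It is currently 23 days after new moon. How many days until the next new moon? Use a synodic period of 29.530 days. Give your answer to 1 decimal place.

6.5 days

One full lunation from the last new moon is 29.530 d; remaining = 29.530 − 23 = 6.530 d.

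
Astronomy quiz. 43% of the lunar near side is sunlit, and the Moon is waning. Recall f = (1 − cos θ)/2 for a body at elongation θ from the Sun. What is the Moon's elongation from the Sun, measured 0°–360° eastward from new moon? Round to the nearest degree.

From f = (1 − cos θ)/2: cos θ = 1 − 2×0.43 = 0.140; arccos → 82.0°.
A waning Moon lies in 180°–360°, so θ = 360° − 82.0° = 278.0°.

278°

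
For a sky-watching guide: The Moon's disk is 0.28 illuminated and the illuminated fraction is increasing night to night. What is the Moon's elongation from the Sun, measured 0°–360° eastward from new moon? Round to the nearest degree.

Invert f = (1 − cos θ)/2 to get cos θ = 1 − 2(0.28) = 0.440, hence θ₀ = arccos 0.440 = 63.9°.
Before full moon the principal value applies: θ = 63.9°.

64°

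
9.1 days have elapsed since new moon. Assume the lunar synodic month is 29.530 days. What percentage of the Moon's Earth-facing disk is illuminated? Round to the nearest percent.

Phase angle: θ = 360°·(9.1 d)/(29.530 d) = 110.9°.
Illuminated fraction = (1 − cos 110.9°)/2 = (1 − (-0.357))/2 ≈ 0.679, so 68%.

68%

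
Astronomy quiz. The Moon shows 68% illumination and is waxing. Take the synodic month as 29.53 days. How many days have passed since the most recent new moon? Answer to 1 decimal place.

Invert f = (1 − cos θ)/2 to get cos θ = 1 − 2(0.68) = -0.360, hence θ₀ = arccos -0.360 = 111.1°.
The Moon is waxing (0°–180°), so θ = 111.1° directly.
At 360°/29.53 d per day, 111.1° corresponds to 9.11 days.

9.1 days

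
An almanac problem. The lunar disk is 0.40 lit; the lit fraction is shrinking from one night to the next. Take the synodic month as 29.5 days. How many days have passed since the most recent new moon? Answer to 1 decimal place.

23.1 days

Invert f = (1 − cos θ)/2 to get cos θ = 1 − 2(0.40) = 0.200, hence θ₀ = arccos 0.200 = 78.5°.
Since the Moon is past full (waning), take the reflex angle: θ = 360° − 78.5° = 281.5°.
At 360°/29.5 d per day, 281.5° corresponds to 23.07 days.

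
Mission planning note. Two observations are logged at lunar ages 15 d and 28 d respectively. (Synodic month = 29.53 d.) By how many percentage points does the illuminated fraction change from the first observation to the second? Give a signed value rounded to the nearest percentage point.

θ₁ = 360° × 15/29.53 = 182.9°, f₁ = (1 − cos θ₁)/2 = 0.999.
θ₂ = 360° × 28/29.53 = 341.3°, f₂ = (1 − cos θ₂)/2 = 0.026.
Change = f₂ − f₁ = -0.973 → -97 percentage points.

-97 percentage points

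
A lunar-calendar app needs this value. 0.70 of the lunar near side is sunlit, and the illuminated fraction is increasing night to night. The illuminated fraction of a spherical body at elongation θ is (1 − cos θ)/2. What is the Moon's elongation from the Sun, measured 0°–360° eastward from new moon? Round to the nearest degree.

114°

Invert f = (1 − cos θ)/2 to get cos θ = 1 − 2(0.70) = -0.400, hence θ₀ = arccos -0.400 = 113.6°.
Waxing ⇒ before full, so θ = 113.6°.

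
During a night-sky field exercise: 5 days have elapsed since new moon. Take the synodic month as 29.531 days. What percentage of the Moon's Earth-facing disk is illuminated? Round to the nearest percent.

Elongation θ = 360° × 5/29.531 ≈ 61.0°.
cos 61.0° = 0.486, so f = (1 − 0.486)/2 = 0.257, so 26%.

26%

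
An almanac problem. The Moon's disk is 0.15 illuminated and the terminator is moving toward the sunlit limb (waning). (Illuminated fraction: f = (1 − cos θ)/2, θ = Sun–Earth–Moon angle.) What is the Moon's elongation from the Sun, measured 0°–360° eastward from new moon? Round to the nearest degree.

From f = (1 − cos θ)/2: cos θ = 1 − 2×0.15 = 0.700; arccos → 45.6°.
Waning ⇒ past full, so θ = 360° − 45.6° = 314.4°.

314°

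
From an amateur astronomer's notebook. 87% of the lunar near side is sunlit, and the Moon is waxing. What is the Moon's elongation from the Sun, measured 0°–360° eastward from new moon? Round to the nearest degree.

From f = (1 − cos θ)/2: cos θ = 1 − 2×0.87 = -0.740; arccos → 137.7°.
The Moon is waxing (0°–180°), so θ = 137.7° directly.

138°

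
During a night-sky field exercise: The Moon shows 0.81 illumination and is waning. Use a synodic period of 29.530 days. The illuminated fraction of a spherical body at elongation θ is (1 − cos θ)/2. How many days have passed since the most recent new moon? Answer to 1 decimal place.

19.0 days

cos θ = 1 − 2f = -0.620, giving a principal value of 128.3°.
Since the Moon is past full (waning), take the reflex angle: θ = 360° − 128.3° = 231.7°.
That fraction of the synodic month is 231.7/360 × 29.530 d ≈ 19.00 d.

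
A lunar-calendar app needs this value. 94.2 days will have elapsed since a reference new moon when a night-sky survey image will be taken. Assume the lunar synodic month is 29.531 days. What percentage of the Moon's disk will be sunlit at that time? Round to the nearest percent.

32%

94.2/29.531 = 3.190 lunations, so 3 complete cycles and 5.61 d into the next.
The Moon has covered 5.61/29.531 of its cycle, so θ ≈ 360° × 5.61/29.531 = 68.4°.
With cos θ = 0.369, the lit fraction is (1 − 0.369)/2 ≈ 0.316, so 32%.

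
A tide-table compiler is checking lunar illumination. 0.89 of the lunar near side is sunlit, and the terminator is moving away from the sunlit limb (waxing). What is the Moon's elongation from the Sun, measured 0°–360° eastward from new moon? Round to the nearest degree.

From f = (1 − cos θ)/2: cos θ = 1 − 2×0.89 = -0.780; arccos → 141.3°.
The Moon is waxing (0°–180°), so θ = 141.3° directly.

141°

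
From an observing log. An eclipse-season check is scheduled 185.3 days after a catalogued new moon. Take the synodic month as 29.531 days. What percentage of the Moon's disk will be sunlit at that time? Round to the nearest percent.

Reduce mod P: 185.3 − 6×29.531 = 8.11 d into the current lunation.
Elongation θ = 360° × 8.11/29.531 ≈ 98.9°.
Illuminated fraction = (1 − cos 98.9°)/2 = (1 − (-0.155))/2 ≈ 0.577, so 58%.

58%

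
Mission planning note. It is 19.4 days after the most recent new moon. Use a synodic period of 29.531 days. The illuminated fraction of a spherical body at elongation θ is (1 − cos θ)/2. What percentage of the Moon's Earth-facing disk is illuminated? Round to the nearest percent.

The Moon has covered 19.4/29.531 of its cycle, so θ ≈ 360° × 19.4/29.531 = 236.5°.
With cos θ = (-0.552), the lit fraction is (1 − (-0.552))/2 ≈ 0.776, so 78%.

78%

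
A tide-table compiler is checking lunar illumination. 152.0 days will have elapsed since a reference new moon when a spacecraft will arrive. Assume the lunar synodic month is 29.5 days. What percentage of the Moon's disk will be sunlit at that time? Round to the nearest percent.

21%

152.0/29.5 = 5.153 lunations, so 5 complete cycles and 4.50 d into the next.
Phase angle: θ = 360°·(4.50 d)/(29.5 d) = 54.9°.
With cos θ = 0.575, the lit fraction is (1 − 0.575)/2 ≈ 0.213, so 21%.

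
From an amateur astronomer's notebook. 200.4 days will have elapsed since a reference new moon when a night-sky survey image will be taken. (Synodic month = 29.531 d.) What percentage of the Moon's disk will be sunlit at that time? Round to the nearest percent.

39%

200.4/29.531 = 6.786 lunations, so 6 complete cycles and 23.21 d into the next.
Phase angle: θ = 360°·(23.21 d)/(29.531 d) = 283.0°.
Illuminated fraction = (1 − cos 283.0°)/2 = (1 − 0.225)/2 ≈ 0.388, so 39%.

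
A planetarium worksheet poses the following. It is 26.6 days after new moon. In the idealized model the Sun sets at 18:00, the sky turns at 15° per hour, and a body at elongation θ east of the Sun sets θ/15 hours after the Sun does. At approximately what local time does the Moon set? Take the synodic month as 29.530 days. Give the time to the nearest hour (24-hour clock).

16:00

Elongation θ = 360° × 26.6/29.530 ≈ 324.3°.
At 15° of sky rotation per hour, 324.3° corresponds to a 21.62 h lag.
18:00 + 21.62 h ≈ 15:37 → 16:00 to the nearest hour.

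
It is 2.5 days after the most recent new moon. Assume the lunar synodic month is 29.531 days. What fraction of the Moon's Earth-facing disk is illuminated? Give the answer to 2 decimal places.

0.07

The Moon has covered 2.5/29.531 of its cycle, so θ ≈ 360° × 2.5/29.531 = 30.5°.
Illuminated fraction = (1 − cos 30.5°)/2 = (1 − 0.862)/2 ≈ 0.069.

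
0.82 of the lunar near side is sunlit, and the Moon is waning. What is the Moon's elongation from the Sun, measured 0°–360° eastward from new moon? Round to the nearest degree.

230°

Invert f = (1 − cos θ)/2 to get cos θ = 1 − 2(0.82) = -0.640, hence θ₀ = arccos -0.640 = 129.8°.
Since the Moon is past full (waning), take the reflex angle: θ = 360° − 129.8° = 230.2°.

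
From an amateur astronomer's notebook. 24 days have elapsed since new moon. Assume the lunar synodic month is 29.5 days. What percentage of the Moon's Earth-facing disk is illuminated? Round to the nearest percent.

Phase angle: θ = 360°·(24 d)/(29.5 d) = 292.9°.
cos 292.9° = 0.389, so f = (1 − 0.389)/2 = 0.306, so 31%.

31%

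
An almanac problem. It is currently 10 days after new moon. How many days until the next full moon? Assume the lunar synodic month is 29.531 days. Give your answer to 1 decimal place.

Full moon occurs at elongation 180°, i.e. at age 29.531 × 180/360 = 14.765 d.
So 4.765 days remain (14.765 − 10).

4.8 days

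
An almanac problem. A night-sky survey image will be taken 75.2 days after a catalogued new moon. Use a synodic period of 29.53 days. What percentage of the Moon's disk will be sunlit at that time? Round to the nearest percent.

75.2/29.53 = 2.547 lunations, so 2 complete cycles and 16.14 d into the next.
Elongation θ = 360° × 16.14/29.53 ≈ 196.8°.
Illuminated fraction = (1 − cos 196.8°)/2 = (1 − (-0.958))/2 ≈ 0.979, so 98%.

98%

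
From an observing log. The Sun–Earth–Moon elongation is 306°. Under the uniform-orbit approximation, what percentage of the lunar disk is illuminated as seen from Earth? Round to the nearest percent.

21%

f = (1 − cos 306°)/2 = (1 − 0.588)/2 ≈ 0.206, i.e. 21%.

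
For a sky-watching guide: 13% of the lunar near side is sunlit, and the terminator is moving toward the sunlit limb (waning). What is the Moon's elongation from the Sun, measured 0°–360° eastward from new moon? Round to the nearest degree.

From f = (1 − cos θ)/2: cos θ = 1 − 2×0.13 = 0.740; arccos → 42.3°.
A waning Moon lies in 180°–360°, so θ = 360° − 42.3° = 317.7°.

318°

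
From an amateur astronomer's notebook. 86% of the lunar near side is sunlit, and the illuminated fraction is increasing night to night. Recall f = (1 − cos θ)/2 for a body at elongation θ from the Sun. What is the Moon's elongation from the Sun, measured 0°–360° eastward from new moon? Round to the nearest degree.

136°

cos θ = 1 − 2f = -0.720, giving a principal value of 136.1°.
Waxing ⇒ before full, so θ = 136.1°.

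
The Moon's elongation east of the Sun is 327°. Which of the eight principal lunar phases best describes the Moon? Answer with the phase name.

waning crescent

327° lies in the waning crescent sector of the 8-phase cycle.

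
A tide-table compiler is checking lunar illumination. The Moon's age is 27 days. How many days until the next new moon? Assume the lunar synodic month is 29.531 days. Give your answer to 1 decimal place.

2.5 days

One full lunation from the last new moon is 29.531 d; remaining = 29.531 − 27 = 2.531 d.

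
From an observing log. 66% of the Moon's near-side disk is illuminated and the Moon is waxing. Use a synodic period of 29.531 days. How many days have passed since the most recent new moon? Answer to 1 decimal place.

8.9 days

From f = (1 − cos θ)/2: cos θ = 1 − 2×0.66 = -0.320; arccos → 108.7°.
Before full moon the principal value applies: θ = 108.7°.
Age = 29.531 × 108.7°/360° ≈ 8.91 days.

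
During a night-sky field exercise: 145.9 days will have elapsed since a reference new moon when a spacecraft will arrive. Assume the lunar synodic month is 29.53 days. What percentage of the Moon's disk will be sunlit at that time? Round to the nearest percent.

3%

Reduce mod P: 145.9 − 4×29.53 = 27.78 d into the current lunation.
Phase angle: θ = 360°·(27.78 d)/(29.53 d) = 338.7°.
Illuminated fraction = (1 − cos 338.7°)/2 = (1 − 0.931)/2 ≈ 0.034, so 3%.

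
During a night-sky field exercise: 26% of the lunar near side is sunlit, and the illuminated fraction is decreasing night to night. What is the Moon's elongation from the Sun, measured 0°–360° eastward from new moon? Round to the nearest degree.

299°

Invert f = (1 − cos θ)/2 to get cos θ = 1 − 2(0.26) = 0.480, hence θ₀ = arccos 0.480 = 61.3°.
A waning Moon lies in 180°–360°, so θ = 360° − 61.3° = 298.7°.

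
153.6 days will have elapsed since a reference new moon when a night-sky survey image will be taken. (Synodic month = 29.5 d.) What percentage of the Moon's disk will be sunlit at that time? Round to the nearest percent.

153.6 d spans 5 complete synodic months (5 × 29.5 = 147.50 d) plus 6.10 d.
Elongation θ = 360° × 6.10/29.5 ≈ 74.4°.
With cos θ = 0.268, the lit fraction is (1 − 0.268)/2 ≈ 0.366, so 37%.

37%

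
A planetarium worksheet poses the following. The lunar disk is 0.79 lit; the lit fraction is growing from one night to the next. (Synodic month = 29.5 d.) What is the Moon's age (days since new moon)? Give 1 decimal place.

10.3 days

From f = (1 − cos θ)/2: cos θ = 1 − 2×0.79 = -0.580; arccos → 125.5°.
Waxing ⇒ before full, so θ = 125.5°.
Age = 29.5 × 125.5°/360° ≈ 10.28 days.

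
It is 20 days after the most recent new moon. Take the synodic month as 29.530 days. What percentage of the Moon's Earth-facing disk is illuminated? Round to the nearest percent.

72%

The Moon has covered 20/29.530 of its cycle, so θ ≈ 360° × 20/29.530 = 243.8°.
cos 243.8° = (-0.441), so f = (1 − (-0.441))/2 = 0.721, so 72%.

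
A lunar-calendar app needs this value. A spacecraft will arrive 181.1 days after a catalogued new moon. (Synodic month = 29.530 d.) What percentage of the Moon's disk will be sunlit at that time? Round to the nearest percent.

16%

181.1 d spans 6 complete synodic months (6 × 29.530 = 177.18 d) plus 3.92 d.
Elongation θ = 360° × 3.92/29.530 ≈ 47.8°.
With cos θ = 0.672, the lit fraction is (1 − 0.672)/2 ≈ 0.164, so 16%.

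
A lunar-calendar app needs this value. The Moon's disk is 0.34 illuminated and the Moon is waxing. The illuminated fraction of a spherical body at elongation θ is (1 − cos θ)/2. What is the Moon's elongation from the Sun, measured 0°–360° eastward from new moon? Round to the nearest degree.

cos θ = 1 − 2f = 0.320, giving a principal value of 71.3°.
The Moon is waxing (0°–180°), so θ = 71.3° directly.

71°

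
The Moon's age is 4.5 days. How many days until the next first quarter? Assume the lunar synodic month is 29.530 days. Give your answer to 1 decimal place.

2.9 days

First quarter is 0.25 of the way through the cycle: age 0.25 × 29.530 = 7.383 d.
That is 7.383 − 4.5 = 2.883 days ahead.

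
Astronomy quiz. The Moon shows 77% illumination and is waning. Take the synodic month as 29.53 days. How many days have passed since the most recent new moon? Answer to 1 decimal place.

cos θ = 1 − 2f = -0.540, giving a principal value of 122.7°.
Since the Moon is past full (waning), take the reflex angle: θ = 360° − 122.7° = 237.3°.
Age = 29.53 × 237.3°/360° ≈ 19.47 days.

19.5 days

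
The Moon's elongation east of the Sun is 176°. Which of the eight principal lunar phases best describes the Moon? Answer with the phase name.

176° lies in the full moon sector of the 8-phase cycle.

full moon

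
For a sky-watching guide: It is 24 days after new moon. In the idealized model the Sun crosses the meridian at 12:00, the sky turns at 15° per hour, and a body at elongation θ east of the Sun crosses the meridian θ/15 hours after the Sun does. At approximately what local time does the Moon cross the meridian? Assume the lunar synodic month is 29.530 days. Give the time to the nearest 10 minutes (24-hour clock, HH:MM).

The Moon has covered 24/29.530 of its cycle, so θ ≈ 360° × 24/29.530 = 292.6°.
At 15° of sky rotation per hour, 292.6° corresponds to a 19.51 h lag.
12:00 + 19.506 h ≈ 07:30 → 07:30 to the nearest ten minutes.

07:30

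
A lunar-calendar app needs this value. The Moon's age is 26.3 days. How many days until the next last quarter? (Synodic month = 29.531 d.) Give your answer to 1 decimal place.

Last quarter occurs at elongation 270°, i.e. at age 29.531 × 270/360 = 22.148 d.
Already past this cycle's last quarter; the next is at 22.148 + 29.531 = 51.679 d, so 51.679 − 26.3 = 25.379 days.

25.4 days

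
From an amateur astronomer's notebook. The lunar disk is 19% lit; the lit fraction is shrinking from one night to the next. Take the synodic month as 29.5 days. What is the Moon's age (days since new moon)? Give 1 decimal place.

25.3 days

From f = (1 − cos θ)/2: cos θ = 1 − 2×0.19 = 0.620; arccos → 51.7°.
Since the Moon is past full (waning), take the reflex angle: θ = 360° − 51.7° = 308.3°.
Age = 29.5 × 308.3°/360° ≈ 25.26 days.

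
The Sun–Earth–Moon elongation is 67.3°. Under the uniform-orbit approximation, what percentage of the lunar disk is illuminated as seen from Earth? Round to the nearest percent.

Half-versine of 67.3°: (1 − 0.386)/2 = 0.307, i.e. 31%.

31%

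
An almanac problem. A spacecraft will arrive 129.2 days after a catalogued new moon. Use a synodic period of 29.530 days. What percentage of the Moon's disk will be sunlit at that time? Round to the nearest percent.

129.2 d spans 4 complete synodic months (4 × 29.530 = 118.12 d) plus 11.08 d.
Elongation θ = 360° × 11.08/29.530 ≈ 135.1°.
Illuminated fraction = (1 − cos 135.1°)/2 = (1 − (-0.708))/2 ≈ 0.854, so 85%.

85%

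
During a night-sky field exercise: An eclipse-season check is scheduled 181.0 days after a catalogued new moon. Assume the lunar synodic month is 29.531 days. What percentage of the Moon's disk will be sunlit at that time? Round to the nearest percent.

181.0/29.531 = 6.129 lunations, so 6 complete cycles and 3.81 d into the next.
The Moon has covered 3.81/29.531 of its cycle, so θ ≈ 360° × 3.81/29.531 = 46.5°.
Illuminated fraction = (1 − cos 46.5°)/2 = (1 − 0.688)/2 ≈ 0.156, so 16%.

16%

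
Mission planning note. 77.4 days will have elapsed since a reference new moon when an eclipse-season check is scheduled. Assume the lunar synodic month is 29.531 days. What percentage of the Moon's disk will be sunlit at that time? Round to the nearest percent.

77.4 d spans 2 complete synodic months (2 × 29.531 = 59.06 d) plus 18.34 d.
The Moon has covered 18.34/29.531 of its cycle, so θ ≈ 360° × 18.34/29.531 = 223.6°.
With cos θ = (-0.725), the lit fraction is (1 − (-0.725))/2 ≈ 0.862, so 86%.

86%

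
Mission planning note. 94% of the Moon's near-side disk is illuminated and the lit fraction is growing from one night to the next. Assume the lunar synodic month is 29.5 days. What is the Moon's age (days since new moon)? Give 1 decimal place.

From f = (1 − cos θ)/2: cos θ = 1 − 2×0.94 = -0.880; arccos → 151.6°.
Before full moon the principal value applies: θ = 151.6°.
At 360°/29.5 d per day, 151.6° corresponds to 12.43 days.

12.4 days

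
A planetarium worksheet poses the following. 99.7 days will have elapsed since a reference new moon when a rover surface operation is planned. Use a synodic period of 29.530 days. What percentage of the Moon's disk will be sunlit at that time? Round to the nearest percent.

99.7/29.530 = 3.376 lunations, so 3 complete cycles and 11.11 d into the next.
The Moon has covered 11.11/29.530 of its cycle, so θ ≈ 360° × 11.11/29.530 = 135.4°.
Illuminated fraction = (1 − cos 135.4°)/2 = (1 − (-0.713))/2 ≈ 0.856, so 86%.

86%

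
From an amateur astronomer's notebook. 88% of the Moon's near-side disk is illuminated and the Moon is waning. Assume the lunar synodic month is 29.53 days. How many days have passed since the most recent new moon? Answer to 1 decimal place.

18.1 days

From f = (1 − cos θ)/2: cos θ = 1 − 2×0.88 = -0.760; arccos → 139.5°.
Waning ⇒ past full, so θ = 360° − 139.5° = 220.5°.
At 360°/29.53 d per day, 220.5° corresponds to 18.09 days.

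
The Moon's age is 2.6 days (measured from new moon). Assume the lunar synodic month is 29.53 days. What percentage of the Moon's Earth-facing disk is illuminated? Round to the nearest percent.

Phase angle: θ = 360°·(2.6 d)/(29.53 d) = 31.7°.
With cos θ = 0.851, the lit fraction is (1 − 0.851)/2 ≈ 0.075, so 7%.

7%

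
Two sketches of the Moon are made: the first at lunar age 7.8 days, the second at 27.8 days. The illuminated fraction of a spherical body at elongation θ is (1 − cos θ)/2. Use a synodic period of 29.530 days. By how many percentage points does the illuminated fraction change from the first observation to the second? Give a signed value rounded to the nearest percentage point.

-51 percentage points

θ₁ = 360° × 7.8/29.530 = 95.1°, f₁ = (1 − cos θ₁)/2 = 0.544.
θ₂ = 360° × 27.8/29.530 = 338.9°, f₂ = (1 − cos θ₂)/2 = 0.033.
Change = f₂ − f₁ = -0.511 → -51 percentage points.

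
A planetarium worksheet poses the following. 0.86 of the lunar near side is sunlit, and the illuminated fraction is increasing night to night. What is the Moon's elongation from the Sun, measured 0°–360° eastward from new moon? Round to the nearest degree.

136°

Invert f = (1 − cos θ)/2 to get cos θ = 1 − 2(0.86) = -0.720, hence θ₀ = arccos -0.720 = 136.1°.
Before full moon the principal value applies: θ = 136.1°.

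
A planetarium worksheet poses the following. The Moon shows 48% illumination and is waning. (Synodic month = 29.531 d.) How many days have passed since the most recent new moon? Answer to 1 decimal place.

From f = (1 − cos θ)/2: cos θ = 1 − 2×0.48 = 0.040; arccos → 87.7°.
A waning Moon lies in 180°–360°, so θ = 360° − 87.7° = 272.3°.
That fraction of the synodic month is 272.3/360 × 29.531 d ≈ 22.34 d.

22.3 days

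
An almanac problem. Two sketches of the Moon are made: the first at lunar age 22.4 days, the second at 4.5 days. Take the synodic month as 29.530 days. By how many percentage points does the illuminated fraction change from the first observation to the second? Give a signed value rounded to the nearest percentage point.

First observation: θ = 360°·22.4/29.530 = 273.1°, so f = 0.473.
Second observation: θ = 54.9°, f = 0.212.
Δf = 0.212 − 0.473 = -0.261, i.e. -26 pp.

-26 percentage points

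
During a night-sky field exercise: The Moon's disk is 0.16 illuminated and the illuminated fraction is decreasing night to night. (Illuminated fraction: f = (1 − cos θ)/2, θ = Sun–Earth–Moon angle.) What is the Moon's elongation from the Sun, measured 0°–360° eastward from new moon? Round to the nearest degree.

313°

cos θ = 1 − 2f = 0.680, giving a principal value of 47.2°.
Since the Moon is past full (waning), take the reflex angle: θ = 360° − 47.2° = 312.8°.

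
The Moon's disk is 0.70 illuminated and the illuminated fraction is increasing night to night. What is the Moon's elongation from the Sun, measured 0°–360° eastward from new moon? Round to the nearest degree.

Invert f = (1 − cos θ)/2 to get cos θ = 1 − 2(0.70) = -0.400, hence θ₀ = arccos -0.400 = 113.6°.
The Moon is waxing (0°–180°), so θ = 113.6° directly.

114°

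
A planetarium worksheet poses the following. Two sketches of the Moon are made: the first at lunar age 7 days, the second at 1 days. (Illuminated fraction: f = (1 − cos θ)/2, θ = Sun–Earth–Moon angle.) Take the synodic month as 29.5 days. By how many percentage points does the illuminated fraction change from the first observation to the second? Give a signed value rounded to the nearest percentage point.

First observation: θ = 360°·7/29.5 = 85.4°, so f = 0.460.
Second observation: θ = 12.2°, f = 0.011.
Δf = 0.011 − 0.460 = -0.449, i.e. -45 pp.

-45 pp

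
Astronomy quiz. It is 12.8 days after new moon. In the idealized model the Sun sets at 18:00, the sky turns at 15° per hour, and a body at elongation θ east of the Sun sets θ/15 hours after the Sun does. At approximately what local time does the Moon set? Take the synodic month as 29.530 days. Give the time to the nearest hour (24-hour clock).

Phase angle: θ = 360°·(12.8 d)/(29.530 d) = 156.0°.
The Moon trails the Sun by θ/15 = 156.0/15 ≈ 10.40 hours.
18:00 + 10.40 h ≈ 04:24 → 04:00 to the nearest hour.

04:00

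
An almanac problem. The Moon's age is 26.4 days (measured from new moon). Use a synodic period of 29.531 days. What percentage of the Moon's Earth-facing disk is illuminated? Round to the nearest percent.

The Moon has covered 26.4/29.531 of its cycle, so θ ≈ 360° × 26.4/29.531 = 321.8°.
Illuminated fraction = (1 − cos 321.8°)/2 = (1 − 0.786)/2 ≈ 0.107, so 11%.

11%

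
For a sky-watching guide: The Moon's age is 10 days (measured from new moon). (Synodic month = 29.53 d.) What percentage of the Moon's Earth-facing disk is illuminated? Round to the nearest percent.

The Moon has covered 10/29.53 of its cycle, so θ ≈ 360° × 10/29.53 = 121.9°.
cos 121.9° = (-0.529), so f = (1 − (-0.529))/2 = 0.764, so 76%.

76%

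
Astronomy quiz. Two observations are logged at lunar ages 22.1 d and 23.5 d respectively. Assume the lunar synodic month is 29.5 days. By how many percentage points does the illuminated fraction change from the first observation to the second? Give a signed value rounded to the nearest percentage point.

θ₁ = 360° × 22.1/29.5 = 269.7°, f₁ = (1 − cos θ₁)/2 = 0.503.
θ₂ = 360° × 23.5/29.5 = 286.8°, f₂ = (1 − cos θ₂)/2 = 0.356.
Change = f₂ − f₁ = -0.147 → -15 percentage points.

-15 pp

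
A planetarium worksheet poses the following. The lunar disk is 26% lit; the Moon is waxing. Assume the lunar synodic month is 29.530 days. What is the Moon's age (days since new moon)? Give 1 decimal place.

5.0 days

Invert f = (1 − cos θ)/2 to get cos θ = 1 − 2(0.26) = 0.480, hence θ₀ = arccos 0.480 = 61.3°.
Before full moon the principal value applies: θ = 61.3°.
That fraction of the synodic month is 61.3/360 × 29.530 d ≈ 5.03 d.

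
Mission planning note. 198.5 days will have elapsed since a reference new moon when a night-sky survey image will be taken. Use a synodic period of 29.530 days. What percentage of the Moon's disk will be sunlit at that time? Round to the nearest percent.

198.5/29.530 = 6.722 lunations, so 6 complete cycles and 21.32 d into the next.
Elongation θ = 360° × 21.32/29.530 ≈ 259.9°.
cos 259.9° = (-0.175), so f = (1 − (-0.175))/2 = 0.588, so 59%.

59%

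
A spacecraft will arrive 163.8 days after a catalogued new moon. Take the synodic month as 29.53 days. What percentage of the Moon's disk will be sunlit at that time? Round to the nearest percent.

163.8 d spans 5 complete synodic months (5 × 29.53 = 147.65 d) plus 16.15 d.
The Moon has covered 16.15/29.53 of its cycle, so θ ≈ 360° × 16.15/29.53 = 196.9°.
Illuminated fraction = (1 − cos 196.9°)/2 = (1 − (-0.957))/2 ≈ 0.978, so 98%.

98%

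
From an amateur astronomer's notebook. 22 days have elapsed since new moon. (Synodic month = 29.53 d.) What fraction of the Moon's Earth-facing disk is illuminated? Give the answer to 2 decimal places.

Elongation θ = 360° × 22/29.53 ≈ 268.2°.
Illuminated fraction = (1 − cos 268.2°)/2 = (1 − (-0.031))/2 ≈ 0.516.

0.52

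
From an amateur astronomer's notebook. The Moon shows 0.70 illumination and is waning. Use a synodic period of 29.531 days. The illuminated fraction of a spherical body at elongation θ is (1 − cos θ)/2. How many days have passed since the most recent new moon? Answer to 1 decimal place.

From f = (1 − cos θ)/2: cos θ = 1 − 2×0.70 = -0.400; arccos → 113.6°.
Since the Moon is past full (waning), take the reflex angle: θ = 360° − 113.6° = 246.4°.
Age = 29.531 × 246.4°/360° ≈ 20.21 days.

20.2 days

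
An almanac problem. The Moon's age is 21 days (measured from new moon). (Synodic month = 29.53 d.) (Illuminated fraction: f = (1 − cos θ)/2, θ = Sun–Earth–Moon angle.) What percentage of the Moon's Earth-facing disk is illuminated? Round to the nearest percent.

Elongation θ = 360° × 21/29.53 ≈ 256.0°.
With cos θ = (-0.242), the lit fraction is (1 − (-0.242))/2 ≈ 0.621, so 62%.

62%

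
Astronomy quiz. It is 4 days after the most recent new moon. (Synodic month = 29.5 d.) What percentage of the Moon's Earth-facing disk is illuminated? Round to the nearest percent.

17%

Elongation θ = 360° × 4/29.5 ≈ 48.8°.
Illuminated fraction = (1 − cos 48.8°)/2 = (1 − 0.659)/2 ≈ 0.171, so 17%.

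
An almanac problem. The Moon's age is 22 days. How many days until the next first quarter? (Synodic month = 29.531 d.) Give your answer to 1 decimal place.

First quarter occurs at elongation 90°, i.e. at age 29.531 × 90/360 = 7.383 d.
This lunation's first quarter (7.383 d) has passed, so add one period: 36.914 − 22 = 14.914 days.

14.9 days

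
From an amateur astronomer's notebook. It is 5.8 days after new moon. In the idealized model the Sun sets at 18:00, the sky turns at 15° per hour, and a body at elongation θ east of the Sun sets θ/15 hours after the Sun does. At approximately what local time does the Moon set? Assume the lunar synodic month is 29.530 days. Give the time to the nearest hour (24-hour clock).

23:00

The Moon has covered 5.8/29.530 of its cycle, so θ ≈ 360° × 5.8/29.530 = 70.7°.
At 15° of sky rotation per hour, 70.7° corresponds to a 4.71 h lag.
18:00 + 4.71 h ≈ 22:43 → 23:00 to the nearest hour.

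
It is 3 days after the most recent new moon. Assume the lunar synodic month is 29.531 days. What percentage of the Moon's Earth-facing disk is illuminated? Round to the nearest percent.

10%

Elongation θ = 360° × 3/29.531 ≈ 36.6°.
Illuminated fraction = (1 − cos 36.6°)/2 = (1 − 0.803)/2 ≈ 0.098, so 10%.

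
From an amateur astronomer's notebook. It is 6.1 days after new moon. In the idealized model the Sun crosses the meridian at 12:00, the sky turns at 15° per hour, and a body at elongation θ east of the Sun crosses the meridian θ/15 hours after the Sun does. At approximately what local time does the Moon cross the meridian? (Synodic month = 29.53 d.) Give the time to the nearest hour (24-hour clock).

Elongation θ = 360° × 6.1/29.53 ≈ 74.4°.
At 15° of sky rotation per hour, 74.4° corresponds to a 4.96 h lag.
12:00 + 4.96 h ≈ 16:57 → 17:00 to the nearest hour.

17:00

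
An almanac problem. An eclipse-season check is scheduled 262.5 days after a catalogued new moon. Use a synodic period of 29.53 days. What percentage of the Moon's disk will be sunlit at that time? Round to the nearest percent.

12%

262.5/29.53 = 8.889 lunations, so 8 complete cycles and 26.26 d into the next.
Phase angle: θ = 360°·(26.26 d)/(29.53 d) = 320.1°.
With cos θ = 0.768, the lit fraction is (1 − 0.768)/2 ≈ 0.116, so 12%.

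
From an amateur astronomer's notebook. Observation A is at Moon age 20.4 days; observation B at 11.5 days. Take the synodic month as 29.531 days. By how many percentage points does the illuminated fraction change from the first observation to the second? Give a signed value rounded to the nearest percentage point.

+20 percentage points

First observation: θ = 360°·20.4/29.531 = 248.7°, so f = 0.682.
Second observation: θ = 140.2°, f = 0.884.
Δf = 0.884 − 0.682 = +0.202, i.e. +20 pp.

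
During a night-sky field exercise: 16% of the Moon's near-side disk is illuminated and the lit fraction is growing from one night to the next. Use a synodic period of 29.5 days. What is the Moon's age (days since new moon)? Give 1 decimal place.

3.9 days

cos θ = 1 − 2f = 0.680, giving a principal value of 47.2°.
Waxing ⇒ before full, so θ = 47.2°.
At 360°/29.5 d per day, 47.2° corresponds to 3.86 days.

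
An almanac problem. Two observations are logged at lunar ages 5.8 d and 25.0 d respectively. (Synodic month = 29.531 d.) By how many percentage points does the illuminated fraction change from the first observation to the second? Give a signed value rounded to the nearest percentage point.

-12 percentage points

First observation: θ = 360°·5.8/29.531 = 70.7°, so f = 0.335.
Second observation: θ = 304.8°, f = 0.215.
Δf = 0.215 − 0.335 = -0.120, i.e. -12 pp.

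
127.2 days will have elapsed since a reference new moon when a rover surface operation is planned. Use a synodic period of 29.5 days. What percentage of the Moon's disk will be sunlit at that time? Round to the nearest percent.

69%

127.2 d spans 4 complete synodic months (4 × 29.5 = 118.00 d) plus 9.20 d.
Elongation θ = 360° × 9.20/29.5 ≈ 112.3°.
cos 112.3° = (-0.379), so f = (1 − (-0.379))/2 = 0.689, so 69%.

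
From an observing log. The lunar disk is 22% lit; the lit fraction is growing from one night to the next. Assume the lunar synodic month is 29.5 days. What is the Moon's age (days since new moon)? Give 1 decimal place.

cos θ = 1 − 2f = 0.560, giving a principal value of 55.9°.
The Moon is waxing (0°–180°), so θ = 55.9° directly.
Age = 29.5 × 55.9°/360° ≈ 4.58 days.

4.6 days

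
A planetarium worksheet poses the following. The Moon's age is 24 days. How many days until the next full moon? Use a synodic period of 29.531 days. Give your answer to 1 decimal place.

Full moon occurs at elongation 180°, i.e. at age 29.531 × 180/360 = 14.765 d.
This lunation's full moon (14.765 d) has passed, so add one period: 44.296 − 24 = 20.296 days.

20.3 days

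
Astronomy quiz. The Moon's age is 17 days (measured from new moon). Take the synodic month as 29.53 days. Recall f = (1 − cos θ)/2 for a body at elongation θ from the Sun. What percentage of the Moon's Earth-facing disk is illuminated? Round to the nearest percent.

Elongation θ = 360° × 17/29.53 ≈ 207.2°.
With cos θ = (-0.889), the lit fraction is (1 − (-0.889))/2 ≈ 0.945, so 94%.

94%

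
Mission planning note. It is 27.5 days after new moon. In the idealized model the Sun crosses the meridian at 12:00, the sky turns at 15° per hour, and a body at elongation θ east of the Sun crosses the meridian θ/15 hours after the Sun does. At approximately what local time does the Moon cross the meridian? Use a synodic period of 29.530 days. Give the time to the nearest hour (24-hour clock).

10:00

Elongation θ = 360° × 27.5/29.530 ≈ 335.3°.
The Moon trails the Sun by θ/15 = 335.3/15 ≈ 22.35 hours.
12:00 + 22.35 h ≈ 10:21 → 10:00 to the nearest hour.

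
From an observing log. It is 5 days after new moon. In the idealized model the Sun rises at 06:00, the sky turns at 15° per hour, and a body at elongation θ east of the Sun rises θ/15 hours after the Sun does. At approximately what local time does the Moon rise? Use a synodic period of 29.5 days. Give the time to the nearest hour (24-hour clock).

10:00

Elongation θ = 360° × 5/29.5 ≈ 61.0°.
At 15° of sky rotation per hour, 61.0° corresponds to a 4.07 h lag.
06:00 + 4.07 h ≈ 10:04 → 10:00 to the nearest hour.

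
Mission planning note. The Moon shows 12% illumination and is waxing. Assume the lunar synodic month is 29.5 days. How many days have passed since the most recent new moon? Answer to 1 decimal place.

Invert f = (1 − cos θ)/2 to get cos θ = 1 − 2(0.12) = 0.760, hence θ₀ = arccos 0.760 = 40.5°.
The Moon is waxing (0°–180°), so θ = 40.5° directly.
Age = 29.5 × 40.5°/360° ≈ 3.32 days.

3.3 days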